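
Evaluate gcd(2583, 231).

gcd(2583, 231):
  2583 = 11×231 + 42
  231 = 5×42 + 21
  42 = 2×21
so gcd(2583, 231) = 21.

21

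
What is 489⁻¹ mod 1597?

1339

gcd(1597, 489) = 1  (1597 = 3·489 + 130, 489 = 3·130 + 99, 130 = 1·99 + 31, 99 = 3·31 + 6, 31 = 5·6 + 1, 6 = 6·1).
Back-substituting, 489·(-258) + 1597·(79) = 1.
So 489·-258 ≡ 1 (mod 1597), and -258 mod 1597 = 1339.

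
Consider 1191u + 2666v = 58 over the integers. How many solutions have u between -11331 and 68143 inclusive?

gcd(2666, 1191) = 1.
By Bézout, 1191·(291) + 2666·(-130) = 1.
Particular solution: (882, -394).
General solution: u = 882 + 2666t, v = -394 - 1191t for integer t.
-11331 ≤ 882 + 2666t ≤ 68143 gives t ∈ [-4, 25], which is 30 values.

30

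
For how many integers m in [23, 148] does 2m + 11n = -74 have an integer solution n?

11

gcd(11, 2) = 1  (11 = 5·2 + 1, 2 = 2·1).
Back-substituting, 2·(-5) + 11·(1) = 1.
Scale by -74: particular solution (370, -74); reduce m mod 11: (7, -8).
General solution: m = 7 + 11t, n = -8 - 2t for integer t.
23 ≤ 7 + 11t ≤ 148 gives t ∈ [2, 12], which is 11 values.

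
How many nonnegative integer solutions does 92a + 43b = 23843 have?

6

gcd(92, 43) = 1.
By Bézout, 92·(-7) + 43·(15) = 1.
One solution: (25, 501).
General: a = 25 + 43t, b = 501 - 92t.
a ≥ 0 ⇒ t ≥ 0; b ≥ 0 ⇒ t ≤ 5. So t ∈ [0, 5]: 6 solutions.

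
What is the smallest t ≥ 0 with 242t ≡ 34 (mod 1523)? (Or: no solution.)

gcd(1523, 242) = 1.
1 divides 34, so solutions exist.
By Bézout, 242*(-472) + 1523*(75) = 1.
So 242*(-472) ≡ 1 (mod 1523); multiply by 34: t ≡ -16048 (mod 1523).
Smallest nonnegative: t = -16048 mod 1523 = 705.

705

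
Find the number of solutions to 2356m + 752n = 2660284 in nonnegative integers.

gcd(2356, 752) = 4.
By Bézout, 2356·(-15) + 752·(47) = 4.
One solution: (155, 3052).
General: m = 155 + 188t, n = 3052 - 589t.
m ≥ 0 ⇒ t ≥ 0; n ≥ 0 ⇒ t ≤ 5. So t ∈ [0, 5]: 6 solutions.

6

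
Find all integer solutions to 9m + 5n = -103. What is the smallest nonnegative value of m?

3

gcd(9, 5):
  9 = 1×5 + 4
  5 = 1×4 + 1
  4 = 4×1
so gcd(9, 5) = 1.
1 divides -103, so solutions exist.
Back-substitute for Bézout coefficients:
  1 = 5 - 1×4
  ... = 9×(-1) + 5×(2)
Scale by -103/1 = -103: (m₀, n₀) = (103, -206).
General solution: m = 103 + 5t, n = -206 - 9t for integer t.
m ≥ 0: smallest is 103 mod 5 = 3 (at t = -20), with n = -26.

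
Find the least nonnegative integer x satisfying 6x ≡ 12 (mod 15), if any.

2

gcd(15, 6):
  15 = 2×6 + 3
  6 = 2×3
so gcd(15, 6) = 3.
3 divides 12, so solutions exist.
Back-substitute for Bézout coefficients:
  3 = 15 - 2×6
  ... = 6×(-2) + 15×(1)
So 6×(-2) ≡ 3 (mod 15); multiply by 4: x ≡ -8 (mod 5).
Smallest nonnegative: x = -8 mod 5 = 2.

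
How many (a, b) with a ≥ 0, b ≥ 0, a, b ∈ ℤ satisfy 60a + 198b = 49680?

26

gcd(198, 60) = 6.
By Bézout, 60·(10) + 198·(-3) = 6.
One solution: (3, 250).
General: a = 3 + 33t, b = 250 - 10t.
a ≥ 0 ⇒ t ≥ 0; b ≥ 0 ⇒ t ≤ 25. So t ∈ [0, 25]: 26 solutions.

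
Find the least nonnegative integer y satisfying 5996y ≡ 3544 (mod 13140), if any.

2924

gcd(13140, 5996):
  13140 = 2*5996 + 1148
  5996 = 5*1148 + 256
  1148 = 4*256 + 124
  256 = 2*124 + 8
  124 = 15*8 + 4
  8 = 2*4
so gcd(13140, 5996) = 4.
4 divides 3544, so solutions exist.
Back-substitute for Bézout coefficients:
  4 = 124 - 15*8
  ... = 5996*(-1591) + 13140*(726)
So 5996*(-1591) ≡ 4 (mod 13140); multiply by 886: y ≡ -1409626 (mod 3285).
Smallest nonnegative: y = -1409626 mod 3285 = 2924.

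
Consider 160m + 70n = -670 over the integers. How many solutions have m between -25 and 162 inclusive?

gcd(160, 70) = 10.
By Bézout, 160*(-3) + 70*(7) = 10.
Particular solution: (5, -21).
General solution: m = 5 + 7t, n = -21 - 16t for integer t.
-25 ≤ 5 + 7t ≤ 162 gives t ∈ [-4, 22], which is 27 values.

27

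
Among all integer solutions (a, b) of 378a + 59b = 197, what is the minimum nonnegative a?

gcd(378, 59):
  378 = 6*59 + 24
  59 = 2*24 + 11
  24 = 2*11 + 2
  11 = 5*2 + 1
  2 = 2*1
so gcd(378, 59) = 1.
1 divides 197, so solutions exist.
Back-substitute for Bézout coefficients:
  1 = 11 - 5*2
  ... = 378*(-27) + 59*(173)
Scale by 197/1 = 197: (a₀, b₀) = (-5319, 34081).
General solution: a = -5319 + 59t, b = 34081 - 378t for integer t.
a ≥ 0: smallest is -5319 mod 59 = 50 (at t = 91), with b = -317.

50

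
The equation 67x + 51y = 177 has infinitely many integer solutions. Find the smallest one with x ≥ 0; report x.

gcd(67, 51) = 1.
1 divides 177, so solutions exist.
By Bézout, 67×(16) + 51×(-21) = 1.
Scale by 177/1 = 177: (x₀, y₀) = (2832, -3717).
General solution: x = 2832 + 51t, y = -3717 - 67t for integer t.
x ≥ 0: smallest is 2832 mod 51 = 27 (at t = -55), with y = -32.

27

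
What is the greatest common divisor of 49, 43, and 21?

1

gcd(49, 43):
  49 = 1×43 + 6
  43 = 7×6 + 1
  6 = 6×1
so gcd(49, 43) = 1.
gcd(1, 21) = 1.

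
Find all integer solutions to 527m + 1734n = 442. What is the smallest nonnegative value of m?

gcd(1734, 527):
  1734 = 3·527 + 153
  527 = 3·153 + 68
  153 = 2·68 + 17
  68 = 4·17
so gcd(1734, 527) = 17.
17 divides 442, so solutions exist.
Back-substitute for Bézout coefficients:
  17 = 153 - 2·68
  ... = 527·(-23) + 1734·(7)
Scale by 442/17 = 26: (m₀, n₀) = (-598, 182).
General solution: m = -598 + 102t, n = 182 - 31t for integer t.
m ≥ 0: smallest is -598 mod 102 = 14 (at t = 6), with n = -4.

14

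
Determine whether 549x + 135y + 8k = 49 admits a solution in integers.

gcd(549, 135) = 9.
gcd(9, 8) = 1.
1 divides 49, so integer solutions exist.

yes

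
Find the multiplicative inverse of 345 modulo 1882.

gcd(1882, 345) = 1  (1882 = 5*345 + 157, 345 = 2*157 + 31, 157 = 5*31 + 2, 31 = 15*2 + 1, 2 = 2*1).
Back-substituting, 345*(911) + 1882*(-167) = 1.
So 345*911 ≡ 1 (mod 1882), and 911 mod 1882 = 911.

911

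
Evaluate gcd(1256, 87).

gcd(1256, 87):
  1256 = 14*87 + 38
  87 = 2*38 + 11
  38 = 3*11 + 5
  11 = 2*5 + 1
  5 = 5*1
so gcd(1256, 87) = 1.

1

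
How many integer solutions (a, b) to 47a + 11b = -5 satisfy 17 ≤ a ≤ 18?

0

gcd(47, 11) = 1.
By Bézout, 47·(4) + 11·(-17) = 1.
Particular solution: (2, -9).
General solution: a = 2 + 11t, b = -9 - 47t for integer t.
17 ≤ 2 + 11t ≤ 18 gives t ∈ [2, 1], which is 0 values.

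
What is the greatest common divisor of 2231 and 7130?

23

gcd(7130, 2231):
  7130 = 3×2231 + 437
  2231 = 5×437 + 46
  437 = 9×46 + 23
  46 = 2×23
so gcd(7130, 2231) = 23.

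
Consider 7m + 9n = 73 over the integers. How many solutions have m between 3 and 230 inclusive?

26

gcd(9, 7):
  9 = 1*7 + 2
  7 = 3*2 + 1
  2 = 2*1
so gcd(9, 7) = 1.
Back-substitute for Bézout coefficients:
  1 = 7 - 3*2
  ... = 7*(4) + 9*(-3)
Scale by 73: particular solution (292, -219); reduce m mod 9: (4, 5).
General solution: m = 4 + 9t, n = 5 - 7t for integer t.
3 ≤ 4 + 9t ≤ 230 gives t ∈ [0, 25], which is 26 values.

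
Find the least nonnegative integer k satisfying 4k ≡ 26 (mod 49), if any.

gcd(49, 4) = 1.
1 divides 26, so solutions exist.
By Bézout, 4·(-12) + 49·(1) = 1.
So 4·(-12) ≡ 1 (mod 49); multiply by 26: k ≡ -312 (mod 49).
Smallest nonnegative: k = -312 mod 49 = 31.

31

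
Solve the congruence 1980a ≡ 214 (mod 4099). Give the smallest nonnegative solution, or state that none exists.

gcd(4099, 1980) = 1  (4099 = 2·1980 + 139, 1980 = 14·139 + 34, 139 = 4·34 + 3, 34 = 11·3 + 1, 3 = 3·1).
1 divides 214, so solutions exist.
Back-substituting, 1980·(1327) + 4099·(-641) = 1.
So 1980·(1327) ≡ 1 (mod 4099); multiply by 214: a ≡ 283978 (mod 4099).
Smallest nonnegative: a = 283978 mod 4099 = 1147.

1147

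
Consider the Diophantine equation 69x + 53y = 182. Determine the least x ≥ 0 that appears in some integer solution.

18

gcd(69, 53):
  69 = 1*53 + 16
  53 = 3*16 + 5
  16 = 3*5 + 1
  5 = 5*1
so gcd(69, 53) = 1.
1 divides 182, so solutions exist.
Back-substitute for Bézout coefficients:
  1 = 16 - 3*5
  ... = 69*(10) + 53*(-13)
Scale by 182/1 = 182: (x₀, y₀) = (1820, -2366).
General solution: x = 1820 + 53t, y = -2366 - 69t for integer t.
x ≥ 0: smallest is 1820 mod 53 = 18 (at t = -34), with y = -20.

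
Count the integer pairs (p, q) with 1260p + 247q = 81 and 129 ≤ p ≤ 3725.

14

gcd(1260, 247) = 1.
By Bézout, 1260×(-79) + 247×(403) = 1.
Particular solution: (23, -117).
General solution: p = 23 + 247t, q = -117 - 1260t for integer t.
129 ≤ 23 + 247t ≤ 3725 gives t ∈ [1, 14], which is 14 values.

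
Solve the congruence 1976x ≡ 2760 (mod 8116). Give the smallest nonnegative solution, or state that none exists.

gcd(8116, 1976) = 4  (8116 = 4*1976 + 212, 1976 = 9*212 + 68, 212 = 3*68 + 8, 68 = 8*8 + 4, 8 = 2*4).
4 divides 2760, so solutions exist.
Back-substituting, 1976*(957) + 8116*(-233) = 4.
So 1976*(957) ≡ 4 (mod 8116); multiply by 690: x ≡ 660330 (mod 2029).
Smallest nonnegative: x = 660330 mod 2029 = 905.

905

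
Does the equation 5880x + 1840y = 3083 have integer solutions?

no

gcd(5880, 1840) = 40.
40 does not divide 3083 (remainder 3), so no integer solutions.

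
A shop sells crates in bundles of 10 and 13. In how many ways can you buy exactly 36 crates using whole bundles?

Need nonnegative integers with 10j + 13k = 36.
gcd(10, 13) = 1, and 10·(4) + 13·(-3) = 1.
So (j₀, k₀) = (144, -108); general j = 144 + 13t, k = -108 - 10t.
j ≥ 0 ⇒ t ≥ -11; k ≥ 0 ⇒ t ≤ -11. That's 1 value of t.

1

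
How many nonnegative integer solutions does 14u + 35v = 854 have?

gcd(35, 14) = 7  (35 = 2·14 + 7, 14 = 2·7).
Back-substituting, 14·(-2) + 35·(1) = 7.
Scale by 122: one solution is (-244, 122). Reduce u mod 5: (1, 24).
General: u = 1 + 5t, v = 24 - 2t.
u ≥ 0 ⇒ t ≥ 0; v ≥ 0 ⇒ t ≤ 12. So t ∈ [0, 12]: 13 solutions.

13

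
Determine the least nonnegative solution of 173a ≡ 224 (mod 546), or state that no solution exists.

gcd(546, 173) = 1  (546 = 3*173 + 27, 173 = 6*27 + 11, 27 = 2*11 + 5, 11 = 2*5 + 1, 5 = 5*1).
1 divides 224, so solutions exist.
Back-substituting, 173*(101) + 546*(-32) = 1.
So 173*(101) ≡ 1 (mod 546); multiply by 224: a ≡ 22624 (mod 546).
Smallest nonnegative: a = 22624 mod 546 = 238.

238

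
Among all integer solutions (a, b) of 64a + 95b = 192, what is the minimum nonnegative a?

gcd(95, 64):
  95 = 1*64 + 31
  64 = 2*31 + 2
  31 = 15*2 + 1
  2 = 2*1
so gcd(95, 64) = 1.
1 divides 192, so solutions exist.
Back-substitute for Bézout coefficients:
  1 = 31 - 15*2
  ... = 64*(-46) + 95*(31)
Scale by 192/1 = 192: (a₀, b₀) = (-8832, 5952).
General solution: a = -8832 + 95t, b = 5952 - 64t for integer t.
a ≥ 0: smallest is -8832 mod 95 = 3 (at t = 93), with b = 0.

3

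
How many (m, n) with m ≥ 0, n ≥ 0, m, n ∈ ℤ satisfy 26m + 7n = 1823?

gcd(26, 7) = 1  (26 = 3·7 + 5, 7 = 1·5 + 2, 5 = 2·2 + 1, 2 = 2·1).
Back-substituting, 26·(3) + 7·(-11) = 1.
Scale by 1823: one solution is (5469, -20053). Reduce m mod 7: (2, 253).
General: m = 2 + 7t, n = 253 - 26t.
m ≥ 0 ⇒ t ≥ 0; n ≥ 0 ⇒ t ≤ 9. So t ∈ [0, 9]: 10 solutions.

10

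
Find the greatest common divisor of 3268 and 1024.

4

gcd(3268, 1024):
  3268 = 3·1024 + 196
  1024 = 5·196 + 44
  196 = 4·44 + 20
  44 = 2·20 + 4
  20 = 5·4
so gcd(3268, 1024) = 4.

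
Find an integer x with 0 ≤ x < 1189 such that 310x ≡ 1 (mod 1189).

gcd(1189, 310):
  1189 = 3·310 + 259
  310 = 1·259 + 51
  259 = 5·51 + 4
  51 = 12·4 + 3
  4 = 1·3 + 1
  3 = 3·1
so gcd(1189, 310) = 1.
Back-substitute for Bézout coefficients:
  1 = 4 - 1·3
  ... = 310·(-303) + 1189·(79)
So 310·-303 ≡ 1 (mod 1189), and -303 mod 1189 = 886.

886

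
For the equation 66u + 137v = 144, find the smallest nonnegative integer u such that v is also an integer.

52

gcd(137, 66) = 1.
1 divides 144, so solutions exist.
By Bézout, 66×(27) + 137×(-13) = 1.
Scale by 144/1 = 144: (u₀, v₀) = (3888, -1872).
General solution: u = 3888 + 137t, v = -1872 - 66t for integer t.
u ≥ 0: smallest is 3888 mod 137 = 52 (at t = -28), with v = -24.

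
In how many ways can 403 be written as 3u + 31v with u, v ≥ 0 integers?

5

gcd(31, 3):
  31 = 10*3 + 1
  3 = 3*1
so gcd(31, 3) = 1.
Back-substitute for Bézout coefficients:
  1 = 31 - 10*3
  ... = 3*(-10) + 31*(1)
Scale by 403: one solution is (-4030, 403). Reduce u mod 31: (0, 13).
General: u = 0 + 31t, v = 13 - 3t.
u ≥ 0 ⇒ t ≥ 0; v ≥ 0 ⇒ t ≤ 4. So t ∈ [0, 4]: 5 solutions.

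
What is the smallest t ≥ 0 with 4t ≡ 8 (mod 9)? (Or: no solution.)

gcd(9, 4):
  9 = 2*4 + 1
  4 = 4*1
so gcd(9, 4) = 1.
1 divides 8, so solutions exist.
Back-substitute for Bézout coefficients:
  1 = 9 - 2*4
  ... = 4*(-2) + 9*(1)
So 4*(-2) ≡ 1 (mod 9); multiply by 8: t ≡ -16 (mod 9).
Smallest nonnegative: t = -16 mod 9 = 2.

2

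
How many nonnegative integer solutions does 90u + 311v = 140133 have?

5

gcd(311, 90) = 1  (311 = 3·90 + 41, 90 = 2·41 + 8, 41 = 5·8 + 1, 8 = 8·1).
Back-substituting, 90·(-38) + 311·(11) = 1.
Scale by 140133: one solution is (-5325054, 1541463). Reduce u mod 311: (199, 393).
General: u = 199 + 311t, v = 393 - 90t.
u ≥ 0 ⇒ t ≥ 0; v ≥ 0 ⇒ t ≤ 4. So t ∈ [0, 4]: 5 solutions.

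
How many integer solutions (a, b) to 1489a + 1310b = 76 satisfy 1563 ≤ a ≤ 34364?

25

gcd(1489, 1310) = 1  (1489 = 1·1310 + 179, 1310 = 7·179 + 57, 179 = 3·57 + 8, 57 = 7·8 + 1, 8 = 8·1).
Back-substituting, 1489·(-161) + 1310·(183) = 1.
Scale by 76: particular solution (-12236, 13908); reduce a mod 1310: (864, -982).
General solution: a = 864 + 1310t, b = -982 - 1489t for integer t.
1563 ≤ 864 + 1310t ≤ 34364 gives t ∈ [1, 25], which is 25 values.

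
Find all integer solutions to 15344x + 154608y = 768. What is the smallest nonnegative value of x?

gcd(154608, 15344) = 16.
16 divides 768, so solutions exist.
By Bézout, 15344·(2912) + 154608·(-289) = 16.
Scale by 768/16 = 48: (x₀, y₀) = (139776, -13872).
General solution: x = 139776 + 9663t, y = -13872 - 959t for integer t.
x ≥ 0: smallest is 139776 mod 9663 = 4494 (at t = -14), with y = -446.

4494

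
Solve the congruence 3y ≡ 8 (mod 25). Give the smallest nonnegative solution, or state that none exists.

gcd(25, 3) = 1.
1 divides 8, so solutions exist.
By Bézout, 3*(-8) + 25*(1) = 1.
So 3*(-8) ≡ 1 (mod 25); multiply by 8: y ≡ -64 (mod 25).
Smallest nonnegative: y = -64 mod 25 = 11.

11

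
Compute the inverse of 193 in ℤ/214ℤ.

163

gcd(214, 193) = 1.
By Bézout, 193·(-51) + 214·(46) = 1.
So 193·-51 ≡ 1 (mod 214), and -51 mod 214 = 163.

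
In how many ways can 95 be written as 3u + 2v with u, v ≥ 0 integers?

16

gcd(3, 2) = 1.
By Bézout, 3·(1) + 2·(-1) = 1.
One solution: (1, 46).
General: u = 1 + 2t, v = 46 - 3t.
u ≥ 0 ⇒ t ≥ 0; v ≥ 0 ⇒ t ≤ 15. So t ∈ [0, 15]: 16 solutions.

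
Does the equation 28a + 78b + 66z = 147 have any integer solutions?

no

gcd(78, 28) = 2.
gcd(2, 66) = 2.
2 does not divide 147 (remainder 1), so no integer solutions.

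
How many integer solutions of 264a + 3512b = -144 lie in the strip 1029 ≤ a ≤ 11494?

gcd(3512, 264):
  3512 = 13×264 + 80
  264 = 3×80 + 24
  80 = 3×24 + 8
  24 = 3×8
so gcd(3512, 264) = 8.
Back-substitute for Bézout coefficients:
  8 = 80 - 3×24
  ... = 264×(-133) + 3512×(10)
Scale by -18: particular solution (2394, -180); reduce a mod 439: (199, -15).
General solution: a = 199 + 439t, b = -15 - 33t for integer t.
1029 ≤ 199 + 439t ≤ 11494 gives t ∈ [2, 25], which is 24 values.

24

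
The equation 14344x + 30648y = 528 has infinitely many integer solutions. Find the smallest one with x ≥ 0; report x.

3549

gcd(30648, 14344):
  30648 = 2×14344 + 1960
  14344 = 7×1960 + 624
  1960 = 3×624 + 88
  624 = 7×88 + 8
  88 = 11×8
so gcd(30648, 14344) = 8.
8 divides 528, so solutions exist.
Back-substitute for Bézout coefficients:
  8 = 624 - 7×88
  ... = 14344×(344) + 30648×(-161)
Scale by 528/8 = 66: (x₀, y₀) = (22704, -10626).
General solution: x = 22704 + 3831t, y = -10626 - 1793t for integer t.
x ≥ 0: smallest is 22704 mod 3831 = 3549 (at t = -5), with y = -1661.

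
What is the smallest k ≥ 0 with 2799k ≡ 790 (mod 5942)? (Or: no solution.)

gcd(5942, 2799):
  5942 = 2×2799 + 344
  2799 = 8×344 + 47
  344 = 7×47 + 15
  47 = 3×15 + 2
  15 = 7×2 + 1
  2 = 2×1
so gcd(5942, 2799) = 1.
1 divides 790, so solutions exist.
Back-substitute for Bézout coefficients:
  1 = 15 - 7×2
  ... = 2799×(-2781) + 5942×(1310)
So 2799×(-2781) ≡ 1 (mod 5942); multiply by 790: k ≡ -2196990 (mod 5942).
Smallest nonnegative: k = -2196990 mod 5942 = 1550.

1550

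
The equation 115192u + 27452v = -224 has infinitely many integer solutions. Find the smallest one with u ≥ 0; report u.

3253

gcd(115192, 27452):
  115192 = 4·27452 + 5384
  27452 = 5·5384 + 532
  5384 = 10·532 + 64
  532 = 8·64 + 20
  64 = 3·20 + 4
  20 = 5·4
so gcd(115192, 27452) = 4.
4 divides -224, so solutions exist.
Back-substitute for Bézout coefficients:
  4 = 64 - 3·20
  ... = 115192·(1290) + 27452·(-5413)
Scale by -224/4 = -56: (u₀, v₀) = (-72240, 303128).
General solution: u = -72240 + 6863t, v = 303128 - 28798t for integer t.
u ≥ 0: smallest is -72240 mod 6863 = 3253 (at t = 11), with v = -13650.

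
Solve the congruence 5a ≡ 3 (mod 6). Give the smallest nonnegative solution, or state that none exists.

3

gcd(6, 5) = 1.
1 divides 3, so solutions exist.
By Bézout, 5*(-1) + 6*(1) = 1.
So 5*(-1) ≡ 1 (mod 6); multiply by 3: a ≡ -3 (mod 6).
Smallest nonnegative: a = -3 mod 6 = 3.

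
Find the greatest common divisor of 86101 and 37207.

gcd(86101, 37207):
  86101 = 2·37207 + 11687
  37207 = 3·11687 + 2146
  11687 = 5·2146 + 957
  2146 = 2·957 + 232
  957 = 4·232 + 29
  232 = 8·29
so gcd(86101, 37207) = 29.

29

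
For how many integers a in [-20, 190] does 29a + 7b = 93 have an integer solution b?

gcd(29, 7) = 1.
By Bézout, 29*(1) + 7*(-4) = 1.
Particular solution: (2, 5).
General solution: a = 2 + 7t, b = 5 - 29t for integer t.
-20 ≤ 2 + 7t ≤ 190 gives t ∈ [-3, 26], which is 30 values.

30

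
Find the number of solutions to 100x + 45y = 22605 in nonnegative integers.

25

gcd(100, 45) = 5  (100 = 2·45 + 10, 45 = 4·10 + 5, 10 = 2·5).
Back-substituting, 100·(-4) + 45·(9) = 5.
Scale by 4521: one solution is (-18084, 40689). Reduce x mod 9: (6, 489).
General: x = 6 + 9t, y = 489 - 20t.
x ≥ 0 ⇒ t ≥ 0; y ≥ 0 ⇒ t ≤ 24. So t ∈ [0, 24]: 25 solutions.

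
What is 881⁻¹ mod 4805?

3856

gcd(4805, 881):
  4805 = 5*881 + 400
  881 = 2*400 + 81
  400 = 4*81 + 76
  81 = 1*76 + 5
  76 = 15*5 + 1
  5 = 5*1
so gcd(4805, 881) = 1.
Back-substitute for Bézout coefficients:
  1 = 76 - 15*5
  ... = 881*(-949) + 4805*(174)
So 881*-949 ≡ 1 (mod 4805), and -949 mod 4805 = 3856.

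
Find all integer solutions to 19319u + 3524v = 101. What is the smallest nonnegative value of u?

2991

gcd(19319, 3524):
  19319 = 5·3524 + 1699
  3524 = 2·1699 + 126
  1699 = 13·126 + 61
  126 = 2·61 + 4
  61 = 15·4 + 1
  4 = 4·1
so gcd(19319, 3524) = 1.
1 divides 101, so solutions exist.
Back-substitute for Bézout coefficients:
  1 = 61 - 15·4
  ... = 19319·(867) + 3524·(-4753)
Scale by 101/1 = 101: (u₀, v₀) = (87567, -480053).
General solution: u = 87567 + 3524t, v = -480053 - 19319t for integer t.
u ≥ 0: smallest is 87567 mod 3524 = 2991 (at t = -24), with v = -16397.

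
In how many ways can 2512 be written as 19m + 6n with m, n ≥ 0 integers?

22

gcd(19, 6) = 1  (19 = 3·6 + 1, 6 = 6·1).
Back-substituting, 19·(1) + 6·(-3) = 1.
Scale by 2512: one solution is (2512, -7536). Reduce m mod 6: (4, 406).
General: m = 4 + 6t, n = 406 - 19t.
m ≥ 0 ⇒ t ≥ 0; n ≥ 0 ⇒ t ≤ 21. So t ∈ [0, 21]: 22 solutions.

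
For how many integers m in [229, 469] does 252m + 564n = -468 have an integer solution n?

gcd(564, 252) = 12.
By Bézout, 252*(9) + 564*(-4) = 12.
Particular solution: (25, -12).
General solution: m = 25 + 47t, n = -12 - 21t for integer t.
229 ≤ 25 + 47t ≤ 469 gives t ∈ [5, 9], which is 5 values.

5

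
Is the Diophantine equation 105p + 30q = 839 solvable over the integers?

gcd(105, 30) = 15  (105 = 3×30 + 15, 30 = 2×15).
15 does not divide 839 (remainder 14), so no integer solutions.

no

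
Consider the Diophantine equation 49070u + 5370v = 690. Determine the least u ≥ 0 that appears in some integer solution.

342

gcd(49070, 5370) = 10.
10 divides 690, so solutions exist.
By Bézout, 49070·(254) + 5370·(-2321) = 10.
Scale by 690/10 = 69: (u₀, v₀) = (17526, -160149).
General solution: u = 17526 + 537t, v = -160149 - 4907t for integer t.
u ≥ 0: smallest is 17526 mod 537 = 342 (at t = -32), with v = -3125.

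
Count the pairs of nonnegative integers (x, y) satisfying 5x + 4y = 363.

18

gcd(5, 4) = 1.
By Bézout, 5·(1) + 4·(-1) = 1.
One solution: (3, 87).
General: x = 3 + 4t, y = 87 - 5t.
x ≥ 0 ⇒ t ≥ 0; y ≥ 0 ⇒ t ≤ 17. So t ∈ [0, 17]: 18 solutions.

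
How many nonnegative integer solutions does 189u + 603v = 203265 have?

16

gcd(603, 189) = 9.
By Bézout, 189×(16) + 603×(-5) = 9.
One solution: (29, 328).
General: u = 29 + 67t, v = 328 - 21t.
u ≥ 0 ⇒ t ≥ 0; v ≥ 0 ⇒ t ≤ 15. So t ∈ [0, 15]: 16 solutions.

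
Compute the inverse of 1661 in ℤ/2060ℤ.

gcd(2060, 1661) = 1.
By Bézout, 1661×(-919) + 2060×(741) = 1.
So 1661×-919 ≡ 1 (mod 2060), and -919 mod 2060 = 1141.

1141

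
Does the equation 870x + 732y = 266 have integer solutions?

gcd(870, 732) = 6  (870 = 1*732 + 138, 732 = 5*138 + 42, 138 = 3*42 + 12, 42 = 3*12 + 6, 12 = 2*6).
6 does not divide 266 (remainder 2), so no integer solutions.

no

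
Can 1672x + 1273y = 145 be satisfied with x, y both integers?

gcd(1672, 1273) = 19  (1672 = 1·1273 + 399, 1273 = 3·399 + 76, 399 = 5·76 + 19, 76 = 4·19).
19 does not divide 145 (remainder 12), so no integer solutions.

no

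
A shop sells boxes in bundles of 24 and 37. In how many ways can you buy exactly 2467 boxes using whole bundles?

Need nonnegative integers with 24j + 37k = 2467.
gcd(24, 37) = 1, and 24·(17) + 37·(-11) = 1.
So (j₀, k₀) = (41939, -27137); general j = 41939 + 37t, k = -27137 - 24t.
j ≥ 0 ⇒ t ≥ -1133; k ≥ 0 ⇒ t ≤ -1131. That's 3 values of t.

3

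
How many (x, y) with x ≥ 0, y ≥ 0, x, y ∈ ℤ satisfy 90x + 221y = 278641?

14

gcd(221, 90) = 1.
By Bézout, 90*(-27) + 221*(11) = 1.
One solution: (196, 1181).
General: x = 196 + 221t, y = 1181 - 90t.
x ≥ 0 ⇒ t ≥ 0; y ≥ 0 ⇒ t ≤ 13. So t ∈ [0, 13]: 14 solutions.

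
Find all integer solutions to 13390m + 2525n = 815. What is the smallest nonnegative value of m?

176

gcd(13390, 2525):
  13390 = 5·2525 + 765
  2525 = 3·765 + 230
  765 = 3·230 + 75
  230 = 3·75 + 5
  75 = 15·5
so gcd(13390, 2525) = 5.
5 divides 815, so solutions exist.
Back-substitute for Bézout coefficients:
  5 = 230 - 3·75
  ... = 13390·(-33) + 2525·(175)
Scale by 815/5 = 163: (m₀, n₀) = (-5379, 28525).
General solution: m = -5379 + 505t, n = 28525 - 2678t for integer t.
m ≥ 0: smallest is -5379 mod 505 = 176 (at t = 11), with n = -933.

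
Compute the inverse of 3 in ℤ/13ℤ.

9

gcd(13, 3) = 1  (13 = 4*3 + 1, 3 = 3*1).
Back-substituting, 3*(-4) + 13*(1) = 1.
So 3*-4 ≡ 1 (mod 13), and -4 mod 13 = 9.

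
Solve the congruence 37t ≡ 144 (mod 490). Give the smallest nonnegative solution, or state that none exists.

gcd(490, 37):
  490 = 13*37 + 9
  37 = 4*9 + 1
  9 = 9*1
so gcd(490, 37) = 1.
1 divides 144, so solutions exist.
Back-substitute for Bézout coefficients:
  1 = 37 - 4*9
  ... = 37*(53) + 490*(-4)
So 37*(53) ≡ 1 (mod 490); multiply by 144: t ≡ 7632 (mod 490).
Smallest nonnegative: t = 7632 mod 490 = 282.

282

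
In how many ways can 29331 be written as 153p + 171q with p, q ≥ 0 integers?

10

gcd(171, 153) = 9  (171 = 1×153 + 18, 153 = 8×18 + 9, 18 = 2×9).
Back-substituting, 153×(9) + 171×(-8) = 9.
Scale by 3259: one solution is (29331, -26072). Reduce p mod 19: (14, 159).
General: p = 14 + 19t, q = 159 - 17t.
p ≥ 0 ⇒ t ≥ 0; q ≥ 0 ⇒ t ≤ 9. So t ∈ [0, 9]: 10 solutions.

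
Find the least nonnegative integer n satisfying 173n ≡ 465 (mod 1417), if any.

gcd(1417, 173) = 1  (1417 = 8×173 + 33, 173 = 5×33 + 8, 33 = 4×8 + 1, 8 = 8×1).
1 divides 465, so solutions exist.
Back-substituting, 173×(-172) + 1417×(21) = 1.
So 173×(-172) ≡ 1 (mod 1417); multiply by 465: n ≡ -79980 (mod 1417).
Smallest nonnegative: n = -79980 mod 1417 = 789.

789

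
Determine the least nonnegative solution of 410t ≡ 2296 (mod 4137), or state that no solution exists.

gcd(4137, 410):
  4137 = 10·410 + 37
  410 = 11·37 + 3
  37 = 12·3 + 1
  3 = 3·1
so gcd(4137, 410) = 1.
1 divides 2296, so solutions exist.
Back-substitute for Bézout coefficients:
  1 = 37 - 12·3
  ... = 410·(-1342) + 4137·(133)
So 410·(-1342) ≡ 1 (mod 4137); multiply by 2296: t ≡ -3081232 (mod 4137).
Smallest nonnegative: t = -3081232 mod 4137 = 833.

833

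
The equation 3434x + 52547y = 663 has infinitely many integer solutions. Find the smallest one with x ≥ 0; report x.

2372

gcd(52547, 3434) = 17.
17 divides 663, so solutions exist.
By Bézout, 3434*(-811) + 52547*(53) = 17.
Scale by 663/17 = 39: (x₀, y₀) = (-31629, 2067).
General solution: x = -31629 + 3091t, y = 2067 - 202t for integer t.
x ≥ 0: smallest is -31629 mod 3091 = 2372 (at t = 11), with y = -155.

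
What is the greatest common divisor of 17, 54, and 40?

1

gcd(54, 17) = 1.
gcd(1, 40) = 1.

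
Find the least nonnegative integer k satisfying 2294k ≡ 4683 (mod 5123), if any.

1438

gcd(5123, 2294):
  5123 = 2×2294 + 535
  2294 = 4×535 + 154
  535 = 3×154 + 73
  154 = 2×73 + 8
  73 = 9×8 + 1
  8 = 8×1
so gcd(5123, 2294) = 1.
1 divides 4683, so solutions exist.
Back-substitute for Bézout coefficients:
  1 = 73 - 9×8
  ... = 2294×(-632) + 5123×(283)
So 2294×(-632) ≡ 1 (mod 5123); multiply by 4683: k ≡ -2959656 (mod 5123).
Smallest nonnegative: k = -2959656 mod 5123 = 1438.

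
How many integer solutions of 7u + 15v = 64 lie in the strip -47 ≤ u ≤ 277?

gcd(15, 7):
  15 = 2·7 + 1
  7 = 7·1
so gcd(15, 7) = 1.
Back-substitute for Bézout coefficients:
  1 = 15 - 2·7
  ... = 7·(-2) + 15·(1)
Scale by 64: particular solution (-128, 64); reduce u mod 15: (7, 1).
General solution: u = 7 + 15t, v = 1 - 7t for integer t.
-47 ≤ 7 + 15t ≤ 277 gives t ∈ [-3, 18], which is 22 values.

22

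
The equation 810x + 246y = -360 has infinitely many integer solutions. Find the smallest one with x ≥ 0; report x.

36

gcd(810, 246) = 6  (810 = 3×246 + 72, 246 = 3×72 + 30, 72 = 2×30 + 12, 30 = 2×12 + 6, 12 = 2×6).
6 divides -360, so solutions exist.
Back-substituting, 810×(-17) + 246×(56) = 6.
Scale by -360/6 = -60: (x₀, y₀) = (1020, -3360).
General solution: x = 1020 + 41t, y = -3360 - 135t for integer t.
x ≥ 0: smallest is 1020 mod 41 = 36 (at t = -24), with y = -120.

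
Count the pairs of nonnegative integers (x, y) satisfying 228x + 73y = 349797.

gcd(228, 73) = 1  (228 = 3*73 + 9, 73 = 8*9 + 1, 9 = 9*1).
Back-substituting, 228*(-8) + 73*(25) = 1.
Scale by 349797: one solution is (-2798376, 8744925). Reduce x mod 73: (6, 4773).
General: x = 6 + 73t, y = 4773 - 228t.
x ≥ 0 ⇒ t ≥ 0; y ≥ 0 ⇒ t ≤ 20. So t ∈ [0, 20]: 21 solutions.

21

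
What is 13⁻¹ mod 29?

gcd(29, 13) = 1  (29 = 2*13 + 3, 13 = 4*3 + 1, 3 = 3*1).
Back-substituting, 13*(9) + 29*(-4) = 1.
So 13*9 ≡ 1 (mod 29), and 9 mod 29 = 9.

9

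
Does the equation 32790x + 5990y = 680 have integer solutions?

yes

gcd(32790, 5990) = 10.
10 divides 680, so integer solutions exist.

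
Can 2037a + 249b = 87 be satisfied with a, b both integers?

yes

gcd(2037, 249) = 3  (2037 = 8*249 + 45, 249 = 5*45 + 24, 45 = 1*24 + 21, 24 = 1*21 + 3, 21 = 7*3).
3 divides 87, so integer solutions exist.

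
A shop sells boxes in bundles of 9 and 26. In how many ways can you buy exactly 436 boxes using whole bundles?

Need nonnegative integers with 9j + 26k = 436.
gcd(9, 26) = 1, and 9·(3) + 26·(-1) = 1.
So (j₀, k₀) = (1308, -436); general j = 1308 + 26t, k = -436 - 9t.
j ≥ 0 ⇒ t ≥ -50; k ≥ 0 ⇒ t ≤ -49. That's 2 values of t.

2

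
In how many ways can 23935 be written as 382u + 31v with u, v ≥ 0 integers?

gcd(382, 31):
  382 = 12×31 + 10
  31 = 3×10 + 1
  10 = 10×1
so gcd(382, 31) = 1.
Back-substitute for Bézout coefficients:
  1 = 31 - 3×10
  ... = 382×(-3) + 31×(37)
Scale by 23935: one solution is (-71805, 885595). Reduce u mod 31: (22, 501).
General: u = 22 + 31t, v = 501 - 382t.
u ≥ 0 ⇒ t ≥ 0; v ≥ 0 ⇒ t ≤ 1. So t ∈ [0, 1]: 2 solutions.

2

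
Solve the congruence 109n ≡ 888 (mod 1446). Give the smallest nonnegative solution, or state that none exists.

gcd(1446, 109):
  1446 = 13×109 + 29
  109 = 3×29 + 22
  29 = 1×22 + 7
  22 = 3×7 + 1
  7 = 7×1
so gcd(1446, 109) = 1.
1 divides 888, so solutions exist.
Back-substitute for Bézout coefficients:
  1 = 22 - 3×7
  ... = 109×(199) + 1446×(-15)
So 109×(199) ≡ 1 (mod 1446); multiply by 888: n ≡ 176712 (mod 1446).
Smallest nonnegative: n = 176712 mod 1446 = 300.

300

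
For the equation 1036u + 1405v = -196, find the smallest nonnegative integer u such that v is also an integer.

1139

gcd(1405, 1036):
  1405 = 1*1036 + 369
  1036 = 2*369 + 298
  369 = 1*298 + 71
  298 = 4*71 + 14
  71 = 5*14 + 1
  14 = 14*1
so gcd(1405, 1036) = 1.
1 divides -196, so solutions exist.
Back-substitute for Bézout coefficients:
  1 = 71 - 5*14
  ... = 1036*(-99) + 1405*(73)
Scale by -196/1 = -196: (u₀, v₀) = (19404, -14308).
General solution: u = 19404 + 1405t, v = -14308 - 1036t for integer t.
u ≥ 0: smallest is 19404 mod 1405 = 1139 (at t = -13), with v = -840.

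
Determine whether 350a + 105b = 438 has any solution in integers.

gcd(350, 105) = 35  (350 = 3*105 + 35, 105 = 3*35).
35 does not divide 438 (remainder 18), so no integer solutions.

no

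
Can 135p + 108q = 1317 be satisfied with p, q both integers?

no

gcd(135, 108) = 27.
27 does not divide 1317 (remainder 21), so no integer solutions.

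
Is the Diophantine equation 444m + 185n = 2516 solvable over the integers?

gcd(444, 185) = 37  (444 = 2*185 + 74, 185 = 2*74 + 37, 74 = 2*37).
37 divides 2516, so integer solutions exist.

yes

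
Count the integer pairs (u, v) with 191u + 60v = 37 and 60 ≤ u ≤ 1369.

gcd(191, 60) = 1  (191 = 3*60 + 11, 60 = 5*11 + 5, 11 = 2*5 + 1, 5 = 5*1).
Back-substituting, 191*(11) + 60*(-35) = 1.
Scale by 37: particular solution (407, -1295); reduce u mod 60: (47, -149).
General solution: u = 47 + 60t, v = -149 - 191t for integer t.
60 ≤ 47 + 60t ≤ 1369 gives t ∈ [1, 22], which is 22 values.

22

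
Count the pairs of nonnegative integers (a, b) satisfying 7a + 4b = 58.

gcd(7, 4) = 1  (7 = 1×4 + 3, 4 = 1×3 + 1, 3 = 3×1).
Back-substituting, 7×(-1) + 4×(2) = 1.
Scale by 58: one solution is (-58, 116). Reduce a mod 4: (2, 11).
General: a = 2 + 4t, b = 11 - 7t.
a ≥ 0 ⇒ t ≥ 0; b ≥ 0 ⇒ t ≤ 1. So t ∈ [0, 1]: 2 solutions.

2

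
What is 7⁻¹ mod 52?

15

gcd(52, 7):
  52 = 7·7 + 3
  7 = 2·3 + 1
  3 = 3·1
so gcd(52, 7) = 1.
Back-substitute for Bézout coefficients:
  1 = 7 - 2·3
  ... = 7·(15) + 52·(-2)
So 7·15 ≡ 1 (mod 52), and 15 mod 52 = 15.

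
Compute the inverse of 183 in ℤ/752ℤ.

gcd(752, 183):
  752 = 4·183 + 20
  183 = 9·20 + 3
  20 = 6·3 + 2
  3 = 1·2 + 1
  2 = 2·1
so gcd(752, 183) = 1.
Back-substitute for Bézout coefficients:
  1 = 3 - 1·2
  ... = 183·(263) + 752·(-64)
So 183·263 ≡ 1 (mod 752), and 263 mod 752 = 263.

263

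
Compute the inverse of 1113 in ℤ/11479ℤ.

gcd(11479, 1113):
  11479 = 10·1113 + 349
  1113 = 3·349 + 66
  349 = 5·66 + 19
  66 = 3·19 + 9
  19 = 2·9 + 1
  9 = 9·1
so gcd(11479, 1113) = 1.
Back-substitute for Bézout coefficients:
  1 = 19 - 2·9
  ... = 1113·(-1217) + 11479·(118)
So 1113·-1217 ≡ 1 (mod 11479), and -1217 mod 11479 = 10262.

10262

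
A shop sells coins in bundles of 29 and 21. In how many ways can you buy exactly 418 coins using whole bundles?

1

Need nonnegative integers with 29j + 21k = 418.
gcd(29, 21) = 1, and 29·(8) + 21·(-11) = 1.
So (j₀, k₀) = (3344, -4598); general j = 3344 + 21t, k = -4598 - 29t.
j ≥ 0 ⇒ t ≥ -159; k ≥ 0 ⇒ t ≤ -159. That's 1 value of t.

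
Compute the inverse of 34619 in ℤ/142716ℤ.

127199

gcd(142716, 34619) = 1  (142716 = 4×34619 + 4240, 34619 = 8×4240 + 699, 4240 = 6×699 + 46, 699 = 15×46 + 9, 46 = 5×9 + 1, 9 = 9×1).
Back-substituting, 34619×(-15517) + 142716×(3764) = 1.
So 34619×-15517 ≡ 1 (mod 142716), and -15517 mod 142716 = 127199.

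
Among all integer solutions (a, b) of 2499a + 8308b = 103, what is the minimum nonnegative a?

645

gcd(8308, 2499):
  8308 = 3*2499 + 811
  2499 = 3*811 + 66
  811 = 12*66 + 19
  66 = 3*19 + 9
  19 = 2*9 + 1
  9 = 9*1
so gcd(8308, 2499) = 1.
1 divides 103, so solutions exist.
Back-substitute for Bézout coefficients:
  1 = 19 - 2*9
  ... = 2499*(-881) + 8308*(265)
Scale by 103/1 = 103: (a₀, b₀) = (-90743, 27295).
General solution: a = -90743 + 8308t, b = 27295 - 2499t for integer t.
a ≥ 0: smallest is -90743 mod 8308 = 645 (at t = 11), with b = -194.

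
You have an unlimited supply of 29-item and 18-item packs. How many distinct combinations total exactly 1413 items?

3

Need nonnegative integers with 29j + 18k = 1413.
gcd(29, 18) = 1, and 29·(5) + 18·(-8) = 1.
So (j₀, k₀) = (7065, -11304); general j = 7065 + 18t, k = -11304 - 29t.
j ≥ 0 ⇒ t ≥ -392; k ≥ 0 ⇒ t ≤ -390. That's 3 values of t.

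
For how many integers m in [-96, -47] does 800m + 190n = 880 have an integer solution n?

3

gcd(800, 190):
  800 = 4*190 + 40
  190 = 4*40 + 30
  40 = 1*30 + 10
  30 = 3*10
so gcd(800, 190) = 10.
Back-substitute for Bézout coefficients:
  10 = 40 - 1*30
  ... = 800*(5) + 190*(-21)
Scale by 88: particular solution (440, -1848); reduce m mod 19: (3, -8).
General solution: m = 3 + 19t, n = -8 - 80t for integer t.
-96 ≤ 3 + 19t ≤ -47 gives t ∈ [-5, -3], which is 3 values.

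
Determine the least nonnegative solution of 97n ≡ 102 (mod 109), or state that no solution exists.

gcd(109, 97) = 1.
1 divides 102, so solutions exist.
By Bézout, 97×(9) + 109×(-8) = 1.
So 97×(9) ≡ 1 (mod 109); multiply by 102: n ≡ 918 (mod 109).
Smallest nonnegative: n = 918 mod 109 = 46.

46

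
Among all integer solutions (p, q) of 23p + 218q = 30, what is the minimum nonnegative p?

gcd(218, 23) = 1  (218 = 9·23 + 11, 23 = 2·11 + 1, 11 = 11·1).
1 divides 30, so solutions exist.
Back-substituting, 23·(19) + 218·(-2) = 1.
Scale by 30/1 = 30: (p₀, q₀) = (570, -60).
General solution: p = 570 + 218t, q = -60 - 23t for integer t.
p ≥ 0: smallest is 570 mod 218 = 134 (at t = -2), with q = -14.

134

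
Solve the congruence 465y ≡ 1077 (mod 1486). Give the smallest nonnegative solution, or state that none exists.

gcd(1486, 465) = 1.
1 divides 1077, so solutions exist.
By Bézout, 465×(-147) + 1486×(46) = 1.
So 465×(-147) ≡ 1 (mod 1486); multiply by 1077: y ≡ -158319 (mod 1486).
Smallest nonnegative: y = -158319 mod 1486 = 683.

683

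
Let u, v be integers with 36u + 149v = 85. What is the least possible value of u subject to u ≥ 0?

gcd(149, 36) = 1.
1 divides 85, so solutions exist.
By Bézout, 36·(29) + 149·(-7) = 1.
Scale by 85/1 = 85: (u₀, v₀) = (2465, -595).
General solution: u = 2465 + 149t, v = -595 - 36t for integer t.
u ≥ 0: smallest is 2465 mod 149 = 81 (at t = -16), with v = -19.

81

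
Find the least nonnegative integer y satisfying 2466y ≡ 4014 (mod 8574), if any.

gcd(8574, 2466):
  8574 = 3·2466 + 1176
  2466 = 2·1176 + 114
  1176 = 10·114 + 36
  114 = 3·36 + 6
  36 = 6·6
so gcd(8574, 2466) = 6.
6 divides 4014, so solutions exist.
Back-substitute for Bézout coefficients:
  6 = 114 - 3·36
  ... = 2466·(226) + 8574·(-65)
So 2466·(226) ≡ 6 (mod 8574); multiply by 669: y ≡ 151194 (mod 1429).
Smallest nonnegative: y = 151194 mod 1429 = 1149.

1149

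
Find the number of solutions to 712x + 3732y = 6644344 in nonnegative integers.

gcd(3732, 712) = 4.
By Bézout, 712*(-152) + 3732*(29) = 4.
One solution: (589, 1668).
General: x = 589 + 933t, y = 1668 - 178t.
x ≥ 0 ⇒ t ≥ 0; y ≥ 0 ⇒ t ≤ 9. So t ∈ [0, 9]: 10 solutions.

10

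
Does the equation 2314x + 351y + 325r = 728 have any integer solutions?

yes

gcd(2314, 351) = 13  (2314 = 6*351 + 208, 351 = 1*208 + 143, 208 = 1*143 + 65, 143 = 2*65 + 13, 65 = 5*13).
gcd(13, 325) = 13.
13 divides 728, so integer solutions exist.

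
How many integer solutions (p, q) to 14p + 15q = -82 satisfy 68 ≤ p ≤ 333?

gcd(15, 14) = 1.
By Bézout, 14×(-1) + 15×(1) = 1.
Particular solution: (7, -12).
General solution: p = 7 + 15t, q = -12 - 14t for integer t.
68 ≤ 7 + 15t ≤ 333 gives t ∈ [5, 21], which is 17 values.

17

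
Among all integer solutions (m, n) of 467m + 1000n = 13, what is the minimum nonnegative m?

439

gcd(1000, 467) = 1.
1 divides 13, so solutions exist.
By Bézout, 467×(-197) + 1000×(92) = 1.
Scale by 13/1 = 13: (m₀, n₀) = (-2561, 1196).
General solution: m = -2561 + 1000t, n = 1196 - 467t for integer t.
m ≥ 0: smallest is -2561 mod 1000 = 439 (at t = 3), with n = -205.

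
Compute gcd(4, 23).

1

gcd(23, 4) = 1  (23 = 5·4 + 3, 4 = 1·3 + 1, 3 = 3·1).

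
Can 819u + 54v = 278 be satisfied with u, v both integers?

no

gcd(819, 54):
  819 = 15×54 + 9
  54 = 6×9
so gcd(819, 54) = 9.
9 does not divide 278 (remainder 8), so no integer solutions.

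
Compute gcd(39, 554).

gcd(554, 39):
  554 = 14×39 + 8
  39 = 4×8 + 7
  8 = 1×7 + 1
  7 = 7×1
so gcd(554, 39) = 1.

1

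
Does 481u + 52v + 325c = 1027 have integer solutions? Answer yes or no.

gcd(481, 52):
  481 = 9×52 + 13
  52 = 4×13
so gcd(481, 52) = 13.
gcd(13, 325) = 13.
13 divides 1027, so integer solutions exist.

yes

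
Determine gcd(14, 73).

gcd(73, 14):
  73 = 5*14 + 3
  14 = 4*3 + 2
  3 = 1*2 + 1
  2 = 2*1
so gcd(73, 14) = 1.

1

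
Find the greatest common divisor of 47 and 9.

gcd(47, 9):
  47 = 5×9 + 2
  9 = 4×2 + 1
  2 = 2×1
so gcd(47, 9) = 1.

1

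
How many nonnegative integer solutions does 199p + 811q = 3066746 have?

19

gcd(811, 199):
  811 = 4*199 + 15
  199 = 13*15 + 4
  15 = 3*4 + 3
  4 = 1*3 + 1
  3 = 3*1
so gcd(811, 199) = 1.
Back-substitute for Bézout coefficients:
  1 = 4 - 1*3
  ... = 199*(216) + 811*(-53)
Scale by 3066746: one solution is (662417136, -162537538). Reduce p mod 811: (446, 3672).
General: p = 446 + 811t, q = 3672 - 199t.
p ≥ 0 ⇒ t ≥ 0; q ≥ 0 ⇒ t ≤ 18. So t ∈ [0, 18]: 19 solutions.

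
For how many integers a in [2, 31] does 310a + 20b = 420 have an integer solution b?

15

gcd(310, 20) = 10.
By Bézout, 310*(1) + 20*(-15) = 10.
Particular solution: (0, 21).
General solution: a = 0 + 2t, b = 21 - 31t for integer t.
2 ≤ 0 + 2t ≤ 31 gives t ∈ [1, 15], which is 15 values.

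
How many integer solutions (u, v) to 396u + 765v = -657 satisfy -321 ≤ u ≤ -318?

gcd(765, 396) = 9.
By Bézout, 396×(29) + 765×(-15) = 9.
Particular solution: (8, -5).
General solution: u = 8 + 85t, v = -5 - 44t for integer t.
-321 ≤ 8 + 85t ≤ -318 gives t ∈ [-3, -4], which is 0 values.

0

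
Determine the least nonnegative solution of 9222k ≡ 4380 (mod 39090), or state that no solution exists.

gcd(39090, 9222) = 6  (39090 = 4×9222 + 2202, 9222 = 4×2202 + 414, 2202 = 5×414 + 132, 414 = 3×132 + 18, 132 = 7×18 + 6, 18 = 3×6).
6 divides 4380, so solutions exist.
Back-substituting, 9222×(-2077) + 39090×(490) = 6.
So 9222×(-2077) ≡ 6 (mod 39090); multiply by 730: k ≡ -1516210 (mod 6515).
Smallest nonnegative: k = -1516210 mod 6515 = 1785.

1785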